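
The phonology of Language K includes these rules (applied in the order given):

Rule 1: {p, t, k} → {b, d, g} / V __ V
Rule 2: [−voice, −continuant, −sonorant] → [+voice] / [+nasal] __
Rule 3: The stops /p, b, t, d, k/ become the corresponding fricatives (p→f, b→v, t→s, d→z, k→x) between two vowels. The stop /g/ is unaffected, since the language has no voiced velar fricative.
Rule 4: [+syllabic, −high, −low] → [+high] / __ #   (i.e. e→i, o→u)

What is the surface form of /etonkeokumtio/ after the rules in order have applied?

Rule 1 (intervocalic voicing): /t/ is a voiceless stop between vowels /e/ and /o/, so it voices to [d]. /k/ is a voiceless stop between vowels /o/ and /u/, so it voices to [g]. /etonkeokumtio/ → edonkeogumtio.
Rule 2 (post-nasal voicing): /k/ is a voiceless stop immediately after the nasal /n/, so it voices to [g]. /t/ is a voiceless stop immediately after the nasal /m/, so it voices to [d]. /edonkeogumtio/ → edongeogumdio.
Rule 3 (intervocalic spirantization): /d/ is a stop between vowels /e/ and /o/, so it spirantizes to the fricative [z]. /edongeogumdio/ → ezongeogumdio.
Rule 4 (final vowel raising): /o/ is a mid vowel in word-final position, so it raises to [u]. /ezongeogumdio/ → ezongeogumdiu.

ezongeogumdiu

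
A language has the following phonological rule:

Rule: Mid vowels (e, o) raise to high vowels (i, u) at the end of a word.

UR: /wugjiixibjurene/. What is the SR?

Scanning /wugjiixibjurene/: /e/ at position 13 is not in the conditioning environment; /e/ is a mid vowel in word-final position, so it raises to [i].
Result: [wugjiixibjureni].

wugjiixibjureni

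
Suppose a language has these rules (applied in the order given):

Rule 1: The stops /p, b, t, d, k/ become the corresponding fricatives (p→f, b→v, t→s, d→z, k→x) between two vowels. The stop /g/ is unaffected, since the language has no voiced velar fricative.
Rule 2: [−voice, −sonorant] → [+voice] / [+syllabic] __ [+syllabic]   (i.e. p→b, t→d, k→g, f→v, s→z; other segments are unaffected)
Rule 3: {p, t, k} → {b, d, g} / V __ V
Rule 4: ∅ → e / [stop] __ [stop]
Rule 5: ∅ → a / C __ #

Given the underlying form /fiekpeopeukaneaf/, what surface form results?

Rule 1 (intervocalic spirantization): /p/ is a stop between vowels /o/ and /e/, so it spirantizes to the fricative [f]. /k/ is a stop between vowels /u/ and /a/, so it spirantizes to the fricative [x]. /fiekpeopeukaneaf/ → fiekpeofeuxaneaf.
Rule 2 (intervocalic voicing): /f/ is a voiceless obstruent between vowels /o/ and /e/, so it voices to [v]. /fiekpeofeuxaneaf/ → fiekpeoveuxaneaf.
Rule 3 (intervocalic voicing): no segment meets the environment; /fiekpeoveuxaneaf/ is unchanged.
Rule 4 (stop-cluster e-epenthesis): /k/ and /p/ form a stop–stop cluster, so [e] is inserted between them. /fiekpeoveuxaneaf/ → fiekepeoveuxaneaf.
Rule 5 (final a-epenthesis): the form ends in the consonant /f/, so [a] is inserted word-finally. /fiekepeoveuxaneaf/ → fiekepeoveuxaneafa.

fiekepeoveuxaneafa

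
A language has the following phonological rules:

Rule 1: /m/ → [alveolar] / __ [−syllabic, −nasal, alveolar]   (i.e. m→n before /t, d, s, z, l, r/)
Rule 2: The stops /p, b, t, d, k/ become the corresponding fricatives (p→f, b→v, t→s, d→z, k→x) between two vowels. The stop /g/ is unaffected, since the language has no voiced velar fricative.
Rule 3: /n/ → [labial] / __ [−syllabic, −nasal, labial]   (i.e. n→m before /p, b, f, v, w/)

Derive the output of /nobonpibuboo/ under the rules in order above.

novompivuvoo

Rule 1 (nasal place assimilation): no segment meets the environment; /nobonpibuboo/ is unchanged.
Rule 2 (intervocalic spirantization): /b/ is a stop between vowels /o/ and /o/, so it spirantizes to the fricative [v]. /b/ is a stop between vowels /i/ and /u/, so it spirantizes to the fricative [v]. /b/ is a stop between vowels /u/ and /o/, so it spirantizes to the fricative [v]. /nobonpibuboo/ → novonpivuvoo.
Rule 3 (nasal place assimilation): /n/ precedes the labial consonant /p/, so it assimilates in place to [m]. /novonpivuvoo/ → novompivuvoo.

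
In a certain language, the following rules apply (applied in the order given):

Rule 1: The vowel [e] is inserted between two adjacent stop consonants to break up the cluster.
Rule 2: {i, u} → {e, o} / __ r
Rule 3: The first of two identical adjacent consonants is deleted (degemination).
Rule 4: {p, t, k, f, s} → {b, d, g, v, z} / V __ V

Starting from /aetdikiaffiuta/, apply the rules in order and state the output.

Rule 1 (stop-cluster e-epenthesis): /t/ and /d/ form a stop–stop cluster, so [e] is inserted between them. /aetdikiaffiuta/ → aetedikiaffiuta.
Rule 2 (pre-rhotic lowering): no segment meets the environment; /aetedikiaffiuta/ is unchanged.
Rule 3 (degemination): /ff/ is a geminate; the first /f/ deletes. /aetedikiaffiuta/ → aetedikiafiuta.
Rule 4 (intervocalic voicing): /t/ is a voiceless obstruent between vowels /e/ and /e/, so it voices to [d]. /k/ is a voiceless obstruent between vowels /i/ and /i/, so it voices to [g]. /f/ is a voiceless obstruent between vowels /a/ and /i/, so it voices to [v]. /t/ is a voiceless obstruent between vowels /u/ and /a/, so it voices to [d]. /aetedikiafiuta/ → aededigiaviuda.

aededigiaviuda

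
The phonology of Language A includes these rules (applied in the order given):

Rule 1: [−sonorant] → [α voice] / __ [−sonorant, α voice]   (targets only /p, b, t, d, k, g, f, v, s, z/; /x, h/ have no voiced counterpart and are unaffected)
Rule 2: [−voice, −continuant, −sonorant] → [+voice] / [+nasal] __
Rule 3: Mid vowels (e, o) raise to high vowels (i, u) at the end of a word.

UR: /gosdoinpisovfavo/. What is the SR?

Rule 1 (regressive voicing assimilation): /s/ precedes the voiced obstruent /d/, so it voices to [z] by assimilation. /v/ precedes the voiceless obstruent /f/, so it devoices to [f] by assimilation. /gosdoinpisovfavo/ → gozdoinpisoffavo.
Rule 2 (post-nasal voicing): /p/ is a voiceless stop immediately after the nasal /n/, so it voices to [b]. /gozdoinpisoffavo/ → gozdoinbisoffavo.
Rule 3 (final vowel raising): /o/ is a mid vowel in word-final position, so it raises to [u]. /gozdoinbisoffavo/ → gozdoinbisoffavu.

gozdoinbisoffavu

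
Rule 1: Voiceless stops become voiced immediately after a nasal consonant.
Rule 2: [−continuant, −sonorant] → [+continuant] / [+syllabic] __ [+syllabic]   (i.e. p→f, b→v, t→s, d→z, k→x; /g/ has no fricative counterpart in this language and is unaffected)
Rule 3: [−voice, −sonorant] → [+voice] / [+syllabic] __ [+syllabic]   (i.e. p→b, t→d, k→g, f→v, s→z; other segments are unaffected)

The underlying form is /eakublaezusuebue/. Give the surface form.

Rule 1 (post-nasal voicing): no segment meets the environment; /eakublaezusuebue/ is unchanged.
Rule 2 (intervocalic spirantization): /k/ is a stop between vowels /a/ and /u/, so it spirantizes to the fricative [x]. /b/ is a stop between vowels /e/ and /u/, so it spirantizes to the fricative [v]. /eakublaezusuebue/ → eaxublaezusuevue.
Rule 3 (intervocalic voicing): /s/ is a voiceless obstruent between vowels /u/ and /u/, so it voices to [z]. /eaxublaezusuevue/ → eaxublaezuzuevue.

eaxublaezuzuevue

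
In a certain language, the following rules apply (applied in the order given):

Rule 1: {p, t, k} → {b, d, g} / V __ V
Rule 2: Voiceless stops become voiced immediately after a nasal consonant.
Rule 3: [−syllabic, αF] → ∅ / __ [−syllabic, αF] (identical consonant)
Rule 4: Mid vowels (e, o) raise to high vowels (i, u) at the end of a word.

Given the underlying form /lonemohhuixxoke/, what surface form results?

lonemohuixogi

Rule 1 (intervocalic voicing): /k/ is a voiceless stop between vowels /o/ and /e/, so it voices to [g]. /lonemohhuixxoke/ → lonemohhuixxoge.
Rule 2 (post-nasal voicing): no segment meets the environment; /lonemohhuixxoge/ is unchanged.
Rule 3 (degemination): /hh/ is a geminate; the first /h/ deletes. /xx/ is a geminate; the first /x/ deletes. /lonemohhuixxoge/ → lonemohuixoge.
Rule 4 (final vowel raising): /e/ is a mid vowel in word-final position, so it raises to [i]. /lonemohuixoge/ → lonemohuixogi.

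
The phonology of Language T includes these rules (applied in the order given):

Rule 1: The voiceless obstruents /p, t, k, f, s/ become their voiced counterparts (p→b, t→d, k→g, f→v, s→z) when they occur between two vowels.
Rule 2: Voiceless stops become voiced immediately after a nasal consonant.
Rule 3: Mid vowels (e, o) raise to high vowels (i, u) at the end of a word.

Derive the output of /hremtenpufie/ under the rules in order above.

hremdenbuvii

Rule 1 (intervocalic voicing): /f/ is a voiceless obstruent between vowels /u/ and /i/, so it voices to [v]. /hremtenpufie/ → hremtenpuvie.
Rule 2 (post-nasal voicing): /t/ is a voiceless stop immediately after the nasal /m/, so it voices to [d]. /p/ is a voiceless stop immediately after the nasal /n/, so it voices to [b]. /hremtenpuvie/ → hremdenbuvie.
Rule 3 (final vowel raising): /e/ is a mid vowel in word-final position, so it raises to [i]. /hremdenbuvie/ → hremdenbuvii.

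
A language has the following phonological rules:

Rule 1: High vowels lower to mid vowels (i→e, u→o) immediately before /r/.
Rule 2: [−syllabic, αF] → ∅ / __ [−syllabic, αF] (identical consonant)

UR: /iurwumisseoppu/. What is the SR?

Rule 1 (pre-rhotic lowering): /u/ is a high vowel immediately before /r/, so it lowers to [o]. /iurwumisseoppu/ → iorwumisseoppu.
Rule 2 (degemination): /ss/ is a geminate; the first /s/ deletes. /pp/ is a geminate; the first /p/ deletes. /iorwumisseoppu/ → iorwumiseopu.

iorwumiseopu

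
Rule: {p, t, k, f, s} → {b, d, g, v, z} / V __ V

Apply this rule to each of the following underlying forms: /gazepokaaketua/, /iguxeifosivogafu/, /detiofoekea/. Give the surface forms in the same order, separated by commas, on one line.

gazebogaagedua, iguxeivozivogavu, dediovoegea

/gazepokaaketua/: /p/ is a voiceless obstruent between vowels /e/ and /o/, so it voices to [b]. /k/ is a voiceless obstruent between vowels /o/ and /a/, so it voices to [g]. /k/ is a voiceless obstruent between vowels /a/ and /e/, so it voices to [g]. /t/ is a voiceless obstruent between vowels /e/ and /u/, so it voices to [d]. → [gazebogaagedua].
/iguxeifosivogafu/: /f/ is a voiceless obstruent between vowels /i/ and /o/, so it voices to [v]. /s/ is a voiceless obstruent between vowels /o/ and /i/, so it voices to [z]. /f/ is a voiceless obstruent between vowels /a/ and /u/, so it voices to [v]. → [iguxeivozivogavu].
/detiofoekea/: /t/ is a voiceless obstruent between vowels /e/ and /i/, so it voices to [d]. /f/ is a voiceless obstruent between vowels /o/ and /o/, so it voices to [v]. /k/ is a voiceless obstruent between vowels /e/ and /e/, so it voices to [g]. → [dediovoegea].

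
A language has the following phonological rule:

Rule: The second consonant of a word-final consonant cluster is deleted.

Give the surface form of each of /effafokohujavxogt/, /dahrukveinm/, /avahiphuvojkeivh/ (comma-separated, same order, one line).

/effafokohujavxogt/: /t/ is the second consonant of a word-final cluster /gt/, so it deletes. → [effafokohujavxog].
/dahrukveinm/: /m/ is the second consonant of a word-final cluster /nm/, so it deletes. → [dahrukvein].
/avahiphuvojkeivh/: /h/ is the second consonant of a word-final cluster /vh/, so it deletes. → [avahiphuvojkeiv].

effafokohujavxog, dahrukvein, avahiphuvojkeiv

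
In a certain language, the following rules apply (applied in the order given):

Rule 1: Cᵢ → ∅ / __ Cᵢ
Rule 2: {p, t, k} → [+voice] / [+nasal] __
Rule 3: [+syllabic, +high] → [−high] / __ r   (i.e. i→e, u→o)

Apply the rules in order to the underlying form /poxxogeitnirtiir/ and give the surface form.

Rule 1 (degemination): /xx/ is a geminate; the first /x/ deletes. /poxxogeitnirtiir/ → poxogeitnirtiir.
Rule 2 (post-nasal voicing): no segment meets the environment; /poxogeitnirtiir/ is unchanged.
Rule 3 (pre-rhotic lowering): /i/ is a high vowel immediately before /r/, so it lowers to [e]. /i/ is a high vowel immediately before /r/, so it lowers to [e]. /poxogeitnirtiir/ → poxogeitnertier.

poxogeitnertier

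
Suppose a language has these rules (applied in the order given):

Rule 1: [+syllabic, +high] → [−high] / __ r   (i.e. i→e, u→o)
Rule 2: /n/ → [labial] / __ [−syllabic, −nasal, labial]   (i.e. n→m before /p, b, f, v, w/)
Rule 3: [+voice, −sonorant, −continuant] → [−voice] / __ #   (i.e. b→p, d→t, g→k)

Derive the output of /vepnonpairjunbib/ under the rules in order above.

vepnompaerjumbip

Rule 1 (pre-rhotic lowering): /i/ is a high vowel immediately before /r/, so it lowers to [e]. /vepnonpairjunbib/ → vepnonpaerjunbib.
Rule 2 (nasal place assimilation): /n/ precedes the labial consonant /p/, so it assimilates in place to [m]. /n/ precedes the labial consonant /b/, so it assimilates in place to [m]. /vepnonpaerjunbib/ → vepnompaerjumbib.
Rule 3 (final devoicing): /b/ is a voiced stop in word-final position, so it devoices to [p]. /vepnompaerjumbib/ → vepnompaerjumbip.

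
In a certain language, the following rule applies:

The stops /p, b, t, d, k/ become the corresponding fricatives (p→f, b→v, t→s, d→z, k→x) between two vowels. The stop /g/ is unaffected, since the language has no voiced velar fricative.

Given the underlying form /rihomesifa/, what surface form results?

rihomesifa

No segment of /rihomesifa/ meets the structural description of the rule, so the form surfaces unchanged.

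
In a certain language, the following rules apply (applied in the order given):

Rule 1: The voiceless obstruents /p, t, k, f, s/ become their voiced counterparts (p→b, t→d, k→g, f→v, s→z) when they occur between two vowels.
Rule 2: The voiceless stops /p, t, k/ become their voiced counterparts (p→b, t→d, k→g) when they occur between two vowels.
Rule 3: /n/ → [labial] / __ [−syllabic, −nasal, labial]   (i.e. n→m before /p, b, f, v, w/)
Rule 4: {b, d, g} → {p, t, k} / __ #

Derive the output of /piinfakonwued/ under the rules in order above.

Rule 1 (intervocalic voicing): /k/ is a voiceless obstruent between vowels /a/ and /o/, so it voices to [g]. /piinfakonwued/ → piinfagonwued.
Rule 2 (intervocalic voicing): no segment meets the environment; /piinfagonwued/ is unchanged.
Rule 3 (nasal place assimilation): /n/ precedes the labial consonant /f/, so it assimilates in place to [m]. /n/ precedes the labial consonant /w/, so it assimilates in place to [m]. /piinfagonwued/ → piimfagomwued.
Rule 4 (final devoicing): /d/ is a voiced stop in word-final position, so it devoices to [t]. /piimfagomwued/ → piimfagomwuet.

piimfagomwuet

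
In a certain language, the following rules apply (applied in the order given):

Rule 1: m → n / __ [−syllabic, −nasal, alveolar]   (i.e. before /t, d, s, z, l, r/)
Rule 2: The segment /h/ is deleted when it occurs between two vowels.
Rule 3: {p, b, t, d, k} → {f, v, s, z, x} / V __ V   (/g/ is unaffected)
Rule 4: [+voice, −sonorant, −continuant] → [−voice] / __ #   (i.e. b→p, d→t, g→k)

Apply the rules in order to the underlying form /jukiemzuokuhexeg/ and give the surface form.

Rule 1 (nasal place assimilation): /m/ precedes the alveolar consonant /z/, so it assimilates in place to [n]. /jukiemzuokuhexeg/ → jukienzuokuhexeg.
Rule 2 (intervocalic h-deletion): /h/ occurs between vowels /u/ and /e/, so it deletes. /jukienzuokuhexeg/ → jukienzuokuexeg.
Rule 3 (intervocalic spirantization): /k/ is a stop between vowels /u/ and /i/, so it spirantizes to the fricative [x]. /k/ is a stop between vowels /o/ and /u/, so it spirantizes to the fricative [x]. /jukienzuokuexeg/ → juxienzuoxuexeg.
Rule 4 (final devoicing): /g/ is a voiced stop in word-final position, so it devoices to [k]. /juxienzuoxuexeg/ → juxienzuoxuexek.

juxienzuoxuexek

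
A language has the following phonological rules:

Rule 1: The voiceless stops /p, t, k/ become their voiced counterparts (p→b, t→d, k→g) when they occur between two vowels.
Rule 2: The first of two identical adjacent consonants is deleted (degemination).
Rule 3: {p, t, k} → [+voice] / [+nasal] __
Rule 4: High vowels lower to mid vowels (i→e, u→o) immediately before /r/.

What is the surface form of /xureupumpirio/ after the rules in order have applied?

Rule 1 (intervocalic voicing): /p/ is a voiceless stop between vowels /u/ and /u/, so it voices to [b]. /xureupumpirio/ → xureubumpirio.
Rule 2 (degemination): no segment meets the environment; /xureubumpirio/ is unchanged.
Rule 3 (post-nasal voicing): /p/ is a voiceless stop immediately after the nasal /m/, so it voices to [b]. /xureubumpirio/ → xureubumbirio.
Rule 4 (pre-rhotic lowering): /u/ is a high vowel immediately before /r/, so it lowers to [o]. /i/ is a high vowel immediately before /r/, so it lowers to [e]. /xureubumbirio/ → xoreubumberio.

xoreubumberio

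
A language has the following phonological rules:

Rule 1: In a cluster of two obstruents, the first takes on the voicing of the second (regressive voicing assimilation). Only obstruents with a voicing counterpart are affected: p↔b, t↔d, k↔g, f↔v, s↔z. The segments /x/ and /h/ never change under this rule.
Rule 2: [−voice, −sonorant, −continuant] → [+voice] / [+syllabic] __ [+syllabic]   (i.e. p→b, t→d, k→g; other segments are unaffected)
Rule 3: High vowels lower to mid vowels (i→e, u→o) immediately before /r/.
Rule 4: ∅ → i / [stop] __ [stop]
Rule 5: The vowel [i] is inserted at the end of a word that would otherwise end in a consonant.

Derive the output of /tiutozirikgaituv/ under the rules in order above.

Rule 1 (regressive voicing assimilation): /k/ precedes the voiced obstruent /g/, so it voices to [g] by assimilation. /tiutozirikgaituv/ → tiutoziriggaituv.
Rule 2 (intervocalic voicing): /t/ is a voiceless stop between vowels /u/ and /o/, so it voices to [d]. /t/ is a voiceless stop between vowels /i/ and /u/, so it voices to [d]. /tiutoziriggaituv/ → tiudoziriggaiduv.
Rule 3 (pre-rhotic lowering): /i/ is a high vowel immediately before /r/, so it lowers to [e]. /tiudoziriggaiduv/ → tiudozeriggaiduv.
Rule 4 (stop-cluster i-epenthesis): /g/ and /g/ form a stop–stop cluster, so [i] is inserted between them. /tiudozeriggaiduv/ → tiudozerigigaiduv.
Rule 5 (final i-epenthesis): the form ends in the consonant /v/, so [i] is inserted word-finally. /tiudozerigigaiduv/ → tiudozerigigaiduvi.

tiudozerigigaiduvi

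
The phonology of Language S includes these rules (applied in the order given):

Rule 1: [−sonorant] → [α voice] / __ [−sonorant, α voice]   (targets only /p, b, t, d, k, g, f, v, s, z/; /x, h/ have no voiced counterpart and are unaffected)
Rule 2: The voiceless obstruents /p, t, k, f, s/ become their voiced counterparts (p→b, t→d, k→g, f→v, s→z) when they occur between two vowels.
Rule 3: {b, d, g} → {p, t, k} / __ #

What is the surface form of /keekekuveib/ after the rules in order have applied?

Rule 1 (regressive voicing assimilation): no segment meets the environment; /keekekuveib/ is unchanged.
Rule 2 (intervocalic voicing): /k/ is a voiceless obstruent between vowels /e/ and /e/, so it voices to [g]. /k/ is a voiceless obstruent between vowels /e/ and /u/, so it voices to [g]. /keekekuveib/ → keegeguveib.
Rule 3 (final devoicing): /b/ is a voiced stop in word-final position, so it devoices to [p]. /keegeguveib/ → keegeguveip.

keegeguveip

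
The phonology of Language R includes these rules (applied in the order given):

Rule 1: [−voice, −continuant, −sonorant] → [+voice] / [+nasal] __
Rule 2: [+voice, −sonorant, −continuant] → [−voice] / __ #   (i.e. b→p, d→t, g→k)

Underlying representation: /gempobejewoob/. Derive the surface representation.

gembobejewoop

Rule 1 (post-nasal voicing): /p/ is a voiceless stop immediately after the nasal /m/, so it voices to [b]. /gempobejewoob/ → gembobejewoob.
Rule 2 (final devoicing): /b/ is a voiced stop in word-final position, so it devoices to [p]. /gembobejewoob/ → gembobejewoop.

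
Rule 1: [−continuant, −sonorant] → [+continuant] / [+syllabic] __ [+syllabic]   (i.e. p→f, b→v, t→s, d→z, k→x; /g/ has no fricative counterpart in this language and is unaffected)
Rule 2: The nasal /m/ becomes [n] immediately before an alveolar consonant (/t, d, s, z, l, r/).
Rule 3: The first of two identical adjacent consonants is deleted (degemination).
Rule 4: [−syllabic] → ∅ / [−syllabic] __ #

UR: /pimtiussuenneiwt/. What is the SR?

Rule 1 (intervocalic spirantization): no segment meets the environment; /pimtiussuenneiwt/ is unchanged.
Rule 2 (nasal place assimilation): /m/ precedes the alveolar consonant /t/, so it assimilates in place to [n]. /pimtiussuenneiwt/ → pintiussuenneiwt.
Rule 3 (degemination): /ss/ is a geminate; the first /s/ deletes. /nn/ is a geminate; the first /n/ deletes. /pintiussuenneiwt/ → pintiusueneiwt.
Rule 4 (final cluster simplification): /t/ is the second consonant of a word-final cluster /wt/, so it deletes. /pintiusueneiwt/ → pintiusueneiw.

pintiusueneiw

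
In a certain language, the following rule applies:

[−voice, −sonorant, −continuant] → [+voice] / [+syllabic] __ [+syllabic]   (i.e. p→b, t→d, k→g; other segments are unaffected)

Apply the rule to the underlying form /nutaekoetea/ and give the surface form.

nudaegoedea

/t/ is a voiceless stop between vowels /u/ and /a/, so it voices to [d].
/k/ is a voiceless stop between vowels /e/ and /o/, so it voices to [g].
/t/ is a voiceless stop between vowels /e/ and /e/, so it voices to [d].
Surface form: [nudaegoedea].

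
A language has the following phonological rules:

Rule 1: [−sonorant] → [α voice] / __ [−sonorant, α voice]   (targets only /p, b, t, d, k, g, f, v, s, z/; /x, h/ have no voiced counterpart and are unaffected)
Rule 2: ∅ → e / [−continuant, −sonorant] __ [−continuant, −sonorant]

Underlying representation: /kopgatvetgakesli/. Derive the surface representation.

Rule 1 (regressive voicing assimilation): /p/ precedes the voiced obstruent /g/, so it voices to [b] by assimilation. /t/ precedes the voiced obstruent /v/, so it voices to [d] by assimilation. /t/ precedes the voiced obstruent /g/, so it voices to [d] by assimilation. /kopgatvetgakesli/ → kobgadvedgakesli.
Rule 2 (stop-cluster e-epenthesis): /b/ and /g/ form a stop–stop cluster, so [e] is inserted between them. /d/ and /g/ form a stop–stop cluster, so [e] is inserted between them. /kobgadvedgakesli/ → kobegadvedegakesli.

kobegadvedegakesli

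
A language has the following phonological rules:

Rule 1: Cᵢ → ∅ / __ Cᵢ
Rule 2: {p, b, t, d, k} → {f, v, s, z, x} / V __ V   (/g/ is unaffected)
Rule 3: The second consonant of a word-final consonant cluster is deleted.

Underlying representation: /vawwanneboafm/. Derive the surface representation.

Rule 1 (degemination): /ww/ is a geminate; the first /w/ deletes. /nn/ is a geminate; the first /n/ deletes. /vawwanneboafm/ → vawaneboafm.
Rule 2 (intervocalic spirantization): /b/ is a stop between vowels /e/ and /o/, so it spirantizes to the fricative [v]. /vawaneboafm/ → vawanevoafm.
Rule 3 (final cluster simplification): /m/ is the second consonant of a word-final cluster /fm/, so it deletes. /vawanevoafm/ → vawanevoaf.

vawanevoaf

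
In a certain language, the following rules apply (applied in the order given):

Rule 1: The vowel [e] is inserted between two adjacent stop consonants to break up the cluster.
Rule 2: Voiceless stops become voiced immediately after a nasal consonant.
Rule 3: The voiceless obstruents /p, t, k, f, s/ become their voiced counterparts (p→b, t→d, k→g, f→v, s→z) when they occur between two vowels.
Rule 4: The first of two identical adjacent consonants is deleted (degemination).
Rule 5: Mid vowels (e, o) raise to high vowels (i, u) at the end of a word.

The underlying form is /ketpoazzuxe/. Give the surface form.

Rule 1 (stop-cluster e-epenthesis): /t/ and /p/ form a stop–stop cluster, so [e] is inserted between them. /ketpoazzuxe/ → ketepoazzuxe.
Rule 2 (post-nasal voicing): no segment meets the environment; /ketepoazzuxe/ is unchanged.
Rule 3 (intervocalic voicing): /t/ is a voiceless obstruent between vowels /e/ and /e/, so it voices to [d]. /p/ is a voiceless obstruent between vowels /e/ and /o/, so it voices to [b]. /ketepoazzuxe/ → kedeboazzuxe.
Rule 4 (degemination): /zz/ is a geminate; the first /z/ deletes. /kedeboazzuxe/ → kedeboazuxe.
Rule 5 (final vowel raising): /e/ is a mid vowel in word-final position, so it raises to [i]. /kedeboazuxe/ → kedeboazuxi.

kedeboazuxi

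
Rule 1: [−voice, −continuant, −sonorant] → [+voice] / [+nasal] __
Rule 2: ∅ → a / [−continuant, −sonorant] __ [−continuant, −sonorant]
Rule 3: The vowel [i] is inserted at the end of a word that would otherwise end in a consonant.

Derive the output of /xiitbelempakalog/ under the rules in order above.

Rule 1 (post-nasal voicing): /p/ is a voiceless stop immediately after the nasal /m/, so it voices to [b]. /xiitbelempakalog/ → xiitbelembakalog.
Rule 2 (stop-cluster a-epenthesis): /t/ and /b/ form a stop–stop cluster, so [a] is inserted between them. /xiitbelembakalog/ → xiitabelembakalog.
Rule 3 (final i-epenthesis): the form ends in the consonant /g/, so [i] is inserted word-finally. /xiitabelembakalog/ → xiitabelembakalogi.

xiitabelembakalogi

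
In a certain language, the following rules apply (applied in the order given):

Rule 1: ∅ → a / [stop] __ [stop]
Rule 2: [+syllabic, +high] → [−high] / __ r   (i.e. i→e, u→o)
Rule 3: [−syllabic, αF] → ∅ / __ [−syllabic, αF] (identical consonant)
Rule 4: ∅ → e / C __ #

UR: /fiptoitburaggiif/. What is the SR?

Rule 1 (stop-cluster a-epenthesis): /p/ and /t/ form a stop–stop cluster, so [a] is inserted between them. /t/ and /b/ form a stop–stop cluster, so [a] is inserted between them. /g/ and /g/ form a stop–stop cluster, so [a] is inserted between them. /fiptoitburaggiif/ → fipatoitaburagagiif.
Rule 2 (pre-rhotic lowering): /u/ is a high vowel immediately before /r/, so it lowers to [o]. /fipatoitaburagagiif/ → fipatoitaboragagiif.
Rule 3 (degemination): no segment meets the environment; /fipatoitaboragagiif/ is unchanged.
Rule 4 (final e-epenthesis): the form ends in the consonant /f/, so [e] is inserted word-finally. /fipatoitaboragagiif/ → fipatoitaboragagiife.

fipatoitaboragagiife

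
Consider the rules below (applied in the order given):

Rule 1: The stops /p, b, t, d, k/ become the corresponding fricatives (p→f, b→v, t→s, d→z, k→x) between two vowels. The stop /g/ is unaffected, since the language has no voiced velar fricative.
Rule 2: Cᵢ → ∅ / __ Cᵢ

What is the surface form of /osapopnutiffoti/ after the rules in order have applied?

Rule 1 (intervocalic spirantization): /p/ is a stop between vowels /a/ and /o/, so it spirantizes to the fricative [f]. /t/ is a stop between vowels /u/ and /i/, so it spirantizes to the fricative [s]. /t/ is a stop between vowels /o/ and /i/, so it spirantizes to the fricative [s]. /osapopnutiffoti/ → osafopnusiffosi.
Rule 2 (degemination): /ff/ is a geminate; the first /f/ deletes. /osafopnusiffosi/ → osafopnusifosi.

osafopnusifosi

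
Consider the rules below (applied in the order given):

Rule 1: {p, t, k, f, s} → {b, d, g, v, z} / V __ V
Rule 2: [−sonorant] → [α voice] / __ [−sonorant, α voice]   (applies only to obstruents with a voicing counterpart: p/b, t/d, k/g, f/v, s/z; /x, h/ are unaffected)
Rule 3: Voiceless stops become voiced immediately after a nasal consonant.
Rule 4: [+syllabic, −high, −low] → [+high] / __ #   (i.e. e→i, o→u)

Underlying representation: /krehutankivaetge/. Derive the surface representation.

Rule 1 (intervocalic voicing): /t/ is a voiceless obstruent between vowels /u/ and /a/, so it voices to [d]. /krehutankivaetge/ → krehudankivaetge.
Rule 2 (regressive voicing assimilation): /t/ precedes the voiced obstruent /g/, so it voices to [d] by assimilation. /krehudankivaetge/ → krehudankivaedge.
Rule 3 (post-nasal voicing): /k/ is a voiceless stop immediately after the nasal /n/, so it voices to [g]. /krehudankivaedge/ → krehudangivaedge.
Rule 4 (final vowel raising): /e/ is a mid vowel in word-final position, so it raises to [i]. /krehudangivaedge/ → krehudangivaedgi.

krehudangivaedgi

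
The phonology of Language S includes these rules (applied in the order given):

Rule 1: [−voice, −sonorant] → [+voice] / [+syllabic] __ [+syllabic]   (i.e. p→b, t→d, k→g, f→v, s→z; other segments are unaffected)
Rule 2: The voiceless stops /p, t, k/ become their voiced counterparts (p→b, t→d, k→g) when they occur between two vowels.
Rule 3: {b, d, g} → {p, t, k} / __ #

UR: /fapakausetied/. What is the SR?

Rule 1 (intervocalic voicing): /p/ is a voiceless obstruent between vowels /a/ and /a/, so it voices to [b]. /k/ is a voiceless obstruent between vowels /a/ and /a/, so it voices to [g]. /s/ is a voiceless obstruent between vowels /u/ and /e/, so it voices to [z]. /t/ is a voiceless obstruent between vowels /e/ and /i/, so it voices to [d]. /fapakausetied/ → fabagauzedied.
Rule 2 (intervocalic voicing): no segment meets the environment; /fabagauzedied/ is unchanged.
Rule 3 (final devoicing): /d/ is a voiced stop in word-final position, so it devoices to [t]. /fabagauzedied/ → fabagauzediet.

fabagauzediet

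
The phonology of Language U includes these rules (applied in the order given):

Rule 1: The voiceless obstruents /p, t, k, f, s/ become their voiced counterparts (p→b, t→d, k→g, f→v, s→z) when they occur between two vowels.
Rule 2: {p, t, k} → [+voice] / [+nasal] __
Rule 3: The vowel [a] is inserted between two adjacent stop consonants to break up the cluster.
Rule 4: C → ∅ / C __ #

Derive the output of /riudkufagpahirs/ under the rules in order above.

Rule 1 (intervocalic voicing): /f/ is a voiceless obstruent between vowels /u/ and /a/, so it voices to [v]. /riudkufagpahirs/ → riudkuvagpahirs.
Rule 2 (post-nasal voicing): no segment meets the environment; /riudkuvagpahirs/ is unchanged.
Rule 3 (stop-cluster a-epenthesis): /d/ and /k/ form a stop–stop cluster, so [a] is inserted between them. /g/ and /p/ form a stop–stop cluster, so [a] is inserted between them. /riudkuvagpahirs/ → riudakuvagapahirs.
Rule 4 (final cluster simplification): /s/ is the second consonant of a word-final cluster /rs/, so it deletes. /riudakuvagapahirs/ → riudakuvagapahir.

riudakuvagapahir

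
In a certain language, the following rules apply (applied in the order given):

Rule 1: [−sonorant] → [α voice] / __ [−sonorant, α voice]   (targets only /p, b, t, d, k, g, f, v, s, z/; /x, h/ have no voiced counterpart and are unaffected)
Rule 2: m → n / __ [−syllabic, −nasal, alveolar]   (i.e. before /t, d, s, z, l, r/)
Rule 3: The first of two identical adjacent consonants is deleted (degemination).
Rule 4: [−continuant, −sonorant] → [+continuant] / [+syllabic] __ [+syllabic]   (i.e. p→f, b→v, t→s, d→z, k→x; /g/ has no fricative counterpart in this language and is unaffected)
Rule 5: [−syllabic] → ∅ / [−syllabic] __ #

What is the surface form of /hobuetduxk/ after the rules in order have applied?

hovuezux

Rule 1 (regressive voicing assimilation): /t/ precedes the voiced obstruent /d/, so it voices to [d] by assimilation. /hobuetduxk/ → hobuedduxk.
Rule 2 (nasal place assimilation): no segment meets the environment; /hobuedduxk/ is unchanged.
Rule 3 (degemination): /dd/ is a geminate; the first /d/ deletes. /hobuedduxk/ → hobueduxk.
Rule 4 (intervocalic spirantization): /b/ is a stop between vowels /o/ and /u/, so it spirantizes to the fricative [v]. /d/ is a stop between vowels /e/ and /u/, so it spirantizes to the fricative [z]. /hobueduxk/ → hovuezuxk.
Rule 5 (final cluster simplification): /k/ is the second consonant of a word-final cluster /xk/, so it deletes. /hovuezuxk/ → hovuezux.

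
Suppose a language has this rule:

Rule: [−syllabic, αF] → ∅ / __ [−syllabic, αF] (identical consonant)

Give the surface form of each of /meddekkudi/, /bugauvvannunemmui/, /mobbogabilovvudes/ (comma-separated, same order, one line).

medekudi, bugauvanunemui, mobogabilovudes

/meddekkudi/: /dd/ is a geminate; the first /d/ deletes. /kk/ is a geminate; the first /k/ deletes. → [medekudi].
/bugauvvannunemmui/: /vv/ is a geminate; the first /v/ deletes. /nn/ is a geminate; the first /n/ deletes. /mm/ is a geminate; the first /m/ deletes. → [bugauvanunemui].
/mobbogabilovvudes/: /bb/ is a geminate; the first /b/ deletes. /vv/ is a geminate; the first /v/ deletes. → [mobogabilovudes].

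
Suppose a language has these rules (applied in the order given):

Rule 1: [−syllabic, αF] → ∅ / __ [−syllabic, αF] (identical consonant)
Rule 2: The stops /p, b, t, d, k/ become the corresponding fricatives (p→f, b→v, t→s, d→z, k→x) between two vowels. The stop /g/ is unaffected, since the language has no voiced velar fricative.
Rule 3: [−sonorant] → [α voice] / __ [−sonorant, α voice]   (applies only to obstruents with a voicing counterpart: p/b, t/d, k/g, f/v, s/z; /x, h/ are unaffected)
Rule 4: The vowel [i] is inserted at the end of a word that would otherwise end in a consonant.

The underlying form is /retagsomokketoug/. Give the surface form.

resaksomoxesougi

Rule 1 (degemination): /kk/ is a geminate; the first /k/ deletes. /retagsomokketoug/ → retagsomoketoug.
Rule 2 (intervocalic spirantization): /t/ is a stop between vowels /e/ and /a/, so it spirantizes to the fricative [s]. /k/ is a stop between vowels /o/ and /e/, so it spirantizes to the fricative [x]. /t/ is a stop between vowels /e/ and /o/, so it spirantizes to the fricative [s]. /retagsomoketoug/ → resagsomoxesoug.
Rule 3 (regressive voicing assimilation): /g/ precedes the voiceless obstruent /s/, so it devoices to [k] by assimilation. /resagsomoxesoug/ → resaksomoxesoug.
Rule 4 (final i-epenthesis): the form ends in the consonant /g/, so [i] is inserted word-finally. /resaksomoxesoug/ → resaksomoxesougi.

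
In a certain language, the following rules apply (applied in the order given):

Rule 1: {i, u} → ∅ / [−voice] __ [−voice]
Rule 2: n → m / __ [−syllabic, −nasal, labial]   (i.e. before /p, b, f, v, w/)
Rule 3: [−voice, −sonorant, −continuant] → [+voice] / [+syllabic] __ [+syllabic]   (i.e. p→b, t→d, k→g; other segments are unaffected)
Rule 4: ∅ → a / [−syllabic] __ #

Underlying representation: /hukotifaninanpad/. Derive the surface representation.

hkotfaninampada

Rule 1 (high vowel syncope): /u/ is a high vowel flanked by voiceless consonants /h/ and /k/, so it deletes. /i/ is a high vowel flanked by voiceless consonants /t/ and /f/, so it deletes. /hukotifaninanpad/ → hkotfaninanpad.
Rule 2 (nasal place assimilation): /n/ precedes the labial consonant /p/, so it assimilates in place to [m]. /hkotfaninanpad/ → hkotfaninampad.
Rule 3 (intervocalic voicing): no segment meets the environment; /hkotfaninampad/ is unchanged.
Rule 4 (final a-epenthesis): the form ends in the consonant /d/, so [a] is inserted word-finally. /hkotfaninampad/ → hkotfaninampada.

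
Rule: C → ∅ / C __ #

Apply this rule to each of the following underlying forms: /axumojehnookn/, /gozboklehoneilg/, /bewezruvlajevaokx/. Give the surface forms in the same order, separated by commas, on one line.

/axumojehnookn/: /n/ is the second consonant of a word-final cluster /kn/, so it deletes. → [axumojehnook].
/gozboklehoneilg/: /g/ is the second consonant of a word-final cluster /lg/, so it deletes. → [gozboklehoneil].
/bewezruvlajevaokx/: /x/ is the second consonant of a word-final cluster /kx/, so it deletes. → [bewezruvlajevaok].

axumojehnook, gozboklehoneil, bewezruvlajevaok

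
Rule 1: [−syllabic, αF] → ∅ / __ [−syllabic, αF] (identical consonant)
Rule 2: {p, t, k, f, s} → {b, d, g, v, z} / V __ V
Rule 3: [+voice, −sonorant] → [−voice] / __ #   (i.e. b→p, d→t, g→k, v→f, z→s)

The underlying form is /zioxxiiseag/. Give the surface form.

zioxiizeak

Rule 1 (degemination): /xx/ is a geminate; the first /x/ deletes. /zioxxiiseag/ → zioxiiseag.
Rule 2 (intervocalic voicing): /s/ is a voiceless obstruent between vowels /i/ and /e/, so it voices to [z]. /zioxiiseag/ → zioxiizeag.
Rule 3 (final devoicing): /g/ is a voiced obstruent in word-final position, so it devoices to [k]. /zioxiizeag/ → zioxiizeak.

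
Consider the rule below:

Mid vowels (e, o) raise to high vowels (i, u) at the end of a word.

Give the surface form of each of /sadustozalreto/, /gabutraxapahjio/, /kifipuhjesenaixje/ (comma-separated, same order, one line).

sadustozalretu, gabutraxapahjiu, kifipuhjesenaixji

/sadustozalreto/: /o/ is a mid vowel in word-final position, so it raises to [u]. → [sadustozalretu].
/gabutraxapahjio/: /o/ is a mid vowel in word-final position, so it raises to [u]. → [gabutraxapahjiu].
/kifipuhjesenaixje/: /e/ is a mid vowel in word-final position, so it raises to [i]. → [kifipuhjesenaixji].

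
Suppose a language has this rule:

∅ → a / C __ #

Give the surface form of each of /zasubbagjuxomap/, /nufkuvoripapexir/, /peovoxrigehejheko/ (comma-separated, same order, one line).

/zasubbagjuxomap/: the form ends in the consonant /p/, so [a] is inserted word-finally. → [zasubbagjuxomapa].
/nufkuvoripapexir/: the form ends in the consonant /r/, so [a] is inserted word-finally. → [nufkuvoripapexira].
/peovoxrigehejheko/: the rule's environment is not met; surfaces unchanged as [peovoxrigehejheko].

zasubbagjuxomapa, nufkuvoripapexira, peovoxrigehejheko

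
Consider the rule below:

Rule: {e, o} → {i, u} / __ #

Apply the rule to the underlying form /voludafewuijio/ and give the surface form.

voludafewuijiu

Scanning /voludafewuijio/: /o/ at position 2 is not in the conditioning environment; /e/ at position 8 is not in the conditioning environment; /o/ is a mid vowel in word-final position, so it raises to [u].
Result: [voludafewuijiu].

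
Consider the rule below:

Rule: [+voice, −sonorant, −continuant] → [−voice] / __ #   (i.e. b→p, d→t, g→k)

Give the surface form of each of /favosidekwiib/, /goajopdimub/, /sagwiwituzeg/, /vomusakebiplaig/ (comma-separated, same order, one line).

/favosidekwiib/: /b/ is a voiced stop in word-final position, so it devoices to [p]. → [favosidekwiip].
/goajopdimub/: /b/ is a voiced stop in word-final position, so it devoices to [p]. → [goajopdimup].
/sagwiwituzeg/: /g/ is a voiced stop in word-final position, so it devoices to [k]. → [sagwiwituzek].
/vomusakebiplaig/: /g/ is a voiced stop in word-final position, so it devoices to [k]. → [vomusakebiplaik].

favosidekwiip, goajopdimup, sagwiwituzek, vomusakebiplaik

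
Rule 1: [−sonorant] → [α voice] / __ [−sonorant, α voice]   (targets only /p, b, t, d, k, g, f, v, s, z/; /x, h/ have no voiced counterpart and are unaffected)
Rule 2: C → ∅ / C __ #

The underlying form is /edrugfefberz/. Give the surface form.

edrukfevber

Rule 1 (regressive voicing assimilation): /g/ precedes the voiceless obstruent /f/, so it devoices to [k] by assimilation. /f/ precedes the voiced obstruent /b/, so it voices to [v] by assimilation. /edrugfefberz/ → edrukfevberz.
Rule 2 (final cluster simplification): /z/ is the second consonant of a word-final cluster /rz/, so it deletes. /edrukfevberz/ → edrukfevber.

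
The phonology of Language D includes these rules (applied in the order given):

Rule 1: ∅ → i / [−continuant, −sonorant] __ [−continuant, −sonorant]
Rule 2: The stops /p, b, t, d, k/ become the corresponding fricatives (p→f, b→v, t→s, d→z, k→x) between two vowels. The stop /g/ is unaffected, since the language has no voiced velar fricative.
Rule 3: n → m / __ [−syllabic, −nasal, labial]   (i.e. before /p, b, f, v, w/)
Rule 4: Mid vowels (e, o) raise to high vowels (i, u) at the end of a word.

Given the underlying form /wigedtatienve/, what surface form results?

Rule 1 (stop-cluster i-epenthesis): /d/ and /t/ form a stop–stop cluster, so [i] is inserted between them. /wigedtatienve/ → wigeditatienve.
Rule 2 (intervocalic spirantization): /d/ is a stop between vowels /e/ and /i/, so it spirantizes to the fricative [z]. /t/ is a stop between vowels /i/ and /a/, so it spirantizes to the fricative [s]. /t/ is a stop between vowels /a/ and /i/, so it spirantizes to the fricative [s]. /wigeditatienve/ → wigezisasienve.
Rule 3 (nasal place assimilation): /n/ precedes the labial consonant /v/, so it assimilates in place to [m]. /wigezisasienve/ → wigezisasiemve.
Rule 4 (final vowel raising): /e/ is a mid vowel in word-final position, so it raises to [i]. /wigezisasiemve/ → wigezisasiemvi.

wigezisasiemvi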